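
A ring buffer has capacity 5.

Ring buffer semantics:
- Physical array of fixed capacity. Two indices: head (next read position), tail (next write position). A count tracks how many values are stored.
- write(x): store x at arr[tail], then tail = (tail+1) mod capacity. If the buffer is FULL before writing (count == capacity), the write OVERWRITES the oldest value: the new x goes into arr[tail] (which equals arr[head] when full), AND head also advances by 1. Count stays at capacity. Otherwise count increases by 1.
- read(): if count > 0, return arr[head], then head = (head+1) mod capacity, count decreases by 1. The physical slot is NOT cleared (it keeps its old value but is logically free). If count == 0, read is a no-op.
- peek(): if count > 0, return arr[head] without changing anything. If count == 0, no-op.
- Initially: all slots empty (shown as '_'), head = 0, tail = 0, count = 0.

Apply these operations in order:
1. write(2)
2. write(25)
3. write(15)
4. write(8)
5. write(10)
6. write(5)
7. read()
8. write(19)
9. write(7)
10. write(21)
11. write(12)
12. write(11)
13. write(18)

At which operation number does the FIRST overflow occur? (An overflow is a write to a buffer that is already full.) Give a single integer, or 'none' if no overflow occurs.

Answer: 6

Derivation:
After op 1 (write(2)): arr=[2 _ _ _ _] head=0 tail=1 count=1
After op 2 (write(25)): arr=[2 25 _ _ _] head=0 tail=2 count=2
After op 3 (write(15)): arr=[2 25 15 _ _] head=0 tail=3 count=3
After op 4 (write(8)): arr=[2 25 15 8 _] head=0 tail=4 count=4
After op 5 (write(10)): arr=[2 25 15 8 10] head=0 tail=0 count=5
After op 6 (write(5)): arr=[5 25 15 8 10] head=1 tail=1 count=5
After op 7 (read()): arr=[5 25 15 8 10] head=2 tail=1 count=4
After op 8 (write(19)): arr=[5 19 15 8 10] head=2 tail=2 count=5
After op 9 (write(7)): arr=[5 19 7 8 10] head=3 tail=3 count=5
After op 10 (write(21)): arr=[5 19 7 21 10] head=4 tail=4 count=5
After op 11 (write(12)): arr=[5 19 7 21 12] head=0 tail=0 count=5
After op 12 (write(11)): arr=[11 19 7 21 12] head=1 tail=1 count=5
After op 13 (write(18)): arr=[11 18 7 21 12] head=2 tail=2 count=5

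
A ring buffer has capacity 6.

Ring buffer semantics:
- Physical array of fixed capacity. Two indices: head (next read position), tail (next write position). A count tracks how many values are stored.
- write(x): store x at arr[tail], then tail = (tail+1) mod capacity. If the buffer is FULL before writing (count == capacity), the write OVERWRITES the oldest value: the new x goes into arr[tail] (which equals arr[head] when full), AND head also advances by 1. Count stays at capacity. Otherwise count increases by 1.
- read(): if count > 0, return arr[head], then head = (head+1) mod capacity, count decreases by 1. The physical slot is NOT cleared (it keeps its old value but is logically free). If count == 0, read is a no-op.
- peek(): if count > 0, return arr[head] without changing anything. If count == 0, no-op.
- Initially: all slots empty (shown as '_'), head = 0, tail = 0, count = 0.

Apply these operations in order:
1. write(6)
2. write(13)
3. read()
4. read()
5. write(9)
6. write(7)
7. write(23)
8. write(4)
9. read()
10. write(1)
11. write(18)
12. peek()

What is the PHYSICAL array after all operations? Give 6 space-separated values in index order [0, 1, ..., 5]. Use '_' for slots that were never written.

Answer: 1 18 9 7 23 4

Derivation:
After op 1 (write(6)): arr=[6 _ _ _ _ _] head=0 tail=1 count=1
After op 2 (write(13)): arr=[6 13 _ _ _ _] head=0 tail=2 count=2
After op 3 (read()): arr=[6 13 _ _ _ _] head=1 tail=2 count=1
After op 4 (read()): arr=[6 13 _ _ _ _] head=2 tail=2 count=0
After op 5 (write(9)): arr=[6 13 9 _ _ _] head=2 tail=3 count=1
After op 6 (write(7)): arr=[6 13 9 7 _ _] head=2 tail=4 count=2
After op 7 (write(23)): arr=[6 13 9 7 23 _] head=2 tail=5 count=3
After op 8 (write(4)): arr=[6 13 9 7 23 4] head=2 tail=0 count=4
After op 9 (read()): arr=[6 13 9 7 23 4] head=3 tail=0 count=3
After op 10 (write(1)): arr=[1 13 9 7 23 4] head=3 tail=1 count=4
After op 11 (write(18)): arr=[1 18 9 7 23 4] head=3 tail=2 count=5
After op 12 (peek()): arr=[1 18 9 7 23 4] head=3 tail=2 count=5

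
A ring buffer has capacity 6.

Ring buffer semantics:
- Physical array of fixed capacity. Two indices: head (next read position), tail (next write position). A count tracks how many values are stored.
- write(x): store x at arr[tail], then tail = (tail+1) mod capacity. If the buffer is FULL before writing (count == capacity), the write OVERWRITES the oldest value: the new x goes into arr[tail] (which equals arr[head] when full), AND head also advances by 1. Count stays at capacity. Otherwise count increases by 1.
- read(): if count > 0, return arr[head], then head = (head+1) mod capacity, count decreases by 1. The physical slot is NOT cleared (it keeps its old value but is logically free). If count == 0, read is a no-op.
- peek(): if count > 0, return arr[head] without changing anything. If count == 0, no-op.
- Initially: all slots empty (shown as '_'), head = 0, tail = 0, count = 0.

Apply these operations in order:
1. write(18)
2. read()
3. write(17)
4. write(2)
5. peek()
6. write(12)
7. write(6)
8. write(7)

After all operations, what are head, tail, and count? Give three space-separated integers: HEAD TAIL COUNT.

After op 1 (write(18)): arr=[18 _ _ _ _ _] head=0 tail=1 count=1
After op 2 (read()): arr=[18 _ _ _ _ _] head=1 tail=1 count=0
After op 3 (write(17)): arr=[18 17 _ _ _ _] head=1 tail=2 count=1
After op 4 (write(2)): arr=[18 17 2 _ _ _] head=1 tail=3 count=2
After op 5 (peek()): arr=[18 17 2 _ _ _] head=1 tail=3 count=2
After op 6 (write(12)): arr=[18 17 2 12 _ _] head=1 tail=4 count=3
After op 7 (write(6)): arr=[18 17 2 12 6 _] head=1 tail=5 count=4
After op 8 (write(7)): arr=[18 17 2 12 6 7] head=1 tail=0 count=5

Answer: 1 0 5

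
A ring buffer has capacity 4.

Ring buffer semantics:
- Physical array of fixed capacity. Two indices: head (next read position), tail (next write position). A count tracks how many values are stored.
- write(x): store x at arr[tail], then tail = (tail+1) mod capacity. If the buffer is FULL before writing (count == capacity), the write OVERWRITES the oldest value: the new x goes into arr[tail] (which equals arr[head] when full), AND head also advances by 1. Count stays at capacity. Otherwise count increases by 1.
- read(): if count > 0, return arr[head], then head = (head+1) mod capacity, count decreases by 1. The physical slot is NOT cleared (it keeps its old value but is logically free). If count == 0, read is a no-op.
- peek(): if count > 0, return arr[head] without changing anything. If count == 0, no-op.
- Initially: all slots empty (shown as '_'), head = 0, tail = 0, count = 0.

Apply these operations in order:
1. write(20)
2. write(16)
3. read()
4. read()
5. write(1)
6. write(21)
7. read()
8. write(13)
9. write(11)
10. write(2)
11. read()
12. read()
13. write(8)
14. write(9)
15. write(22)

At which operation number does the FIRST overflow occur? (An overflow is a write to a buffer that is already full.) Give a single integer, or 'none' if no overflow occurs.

Answer: 15

Derivation:
After op 1 (write(20)): arr=[20 _ _ _] head=0 tail=1 count=1
After op 2 (write(16)): arr=[20 16 _ _] head=0 tail=2 count=2
After op 3 (read()): arr=[20 16 _ _] head=1 tail=2 count=1
After op 4 (read()): arr=[20 16 _ _] head=2 tail=2 count=0
After op 5 (write(1)): arr=[20 16 1 _] head=2 tail=3 count=1
After op 6 (write(21)): arr=[20 16 1 21] head=2 tail=0 count=2
After op 7 (read()): arr=[20 16 1 21] head=3 tail=0 count=1
After op 8 (write(13)): arr=[13 16 1 21] head=3 tail=1 count=2
After op 9 (write(11)): arr=[13 11 1 21] head=3 tail=2 count=3
After op 10 (write(2)): arr=[13 11 2 21] head=3 tail=3 count=4
After op 11 (read()): arr=[13 11 2 21] head=0 tail=3 count=3
After op 12 (read()): arr=[13 11 2 21] head=1 tail=3 count=2
After op 13 (write(8)): arr=[13 11 2 8] head=1 tail=0 count=3
After op 14 (write(9)): arr=[9 11 2 8] head=1 tail=1 count=4
After op 15 (write(22)): arr=[9 22 2 8] head=2 tail=2 count=4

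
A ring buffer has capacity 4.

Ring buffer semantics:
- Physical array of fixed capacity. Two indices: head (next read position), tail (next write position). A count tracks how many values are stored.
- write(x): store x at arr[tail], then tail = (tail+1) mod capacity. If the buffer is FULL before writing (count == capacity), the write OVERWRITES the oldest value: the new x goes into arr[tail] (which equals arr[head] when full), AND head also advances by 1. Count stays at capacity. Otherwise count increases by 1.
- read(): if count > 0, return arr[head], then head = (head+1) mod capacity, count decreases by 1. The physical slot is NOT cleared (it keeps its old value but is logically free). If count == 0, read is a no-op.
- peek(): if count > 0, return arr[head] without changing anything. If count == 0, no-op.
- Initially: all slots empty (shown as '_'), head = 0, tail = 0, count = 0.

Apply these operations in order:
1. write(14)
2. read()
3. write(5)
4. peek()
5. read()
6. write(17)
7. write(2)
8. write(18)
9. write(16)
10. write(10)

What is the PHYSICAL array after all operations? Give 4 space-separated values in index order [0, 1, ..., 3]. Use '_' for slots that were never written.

Answer: 18 16 10 2

Derivation:
After op 1 (write(14)): arr=[14 _ _ _] head=0 tail=1 count=1
After op 2 (read()): arr=[14 _ _ _] head=1 tail=1 count=0
After op 3 (write(5)): arr=[14 5 _ _] head=1 tail=2 count=1
After op 4 (peek()): arr=[14 5 _ _] head=1 tail=2 count=1
After op 5 (read()): arr=[14 5 _ _] head=2 tail=2 count=0
After op 6 (write(17)): arr=[14 5 17 _] head=2 tail=3 count=1
After op 7 (write(2)): arr=[14 5 17 2] head=2 tail=0 count=2
After op 8 (write(18)): arr=[18 5 17 2] head=2 tail=1 count=3
After op 9 (write(16)): arr=[18 16 17 2] head=2 tail=2 count=4
After op 10 (write(10)): arr=[18 16 10 2] head=3 tail=3 count=4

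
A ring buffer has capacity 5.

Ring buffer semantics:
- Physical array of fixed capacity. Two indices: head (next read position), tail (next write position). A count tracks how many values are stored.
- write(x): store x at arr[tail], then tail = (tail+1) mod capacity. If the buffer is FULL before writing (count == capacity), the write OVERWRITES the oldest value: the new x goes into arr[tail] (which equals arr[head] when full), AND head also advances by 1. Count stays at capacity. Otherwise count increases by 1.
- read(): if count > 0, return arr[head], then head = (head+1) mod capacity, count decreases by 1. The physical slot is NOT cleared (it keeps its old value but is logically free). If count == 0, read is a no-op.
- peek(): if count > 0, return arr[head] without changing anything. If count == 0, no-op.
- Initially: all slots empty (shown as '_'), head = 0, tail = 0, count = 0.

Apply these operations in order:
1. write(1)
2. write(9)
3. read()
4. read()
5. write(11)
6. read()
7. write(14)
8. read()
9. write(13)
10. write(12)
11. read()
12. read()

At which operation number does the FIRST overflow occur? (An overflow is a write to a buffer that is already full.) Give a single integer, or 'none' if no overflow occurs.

After op 1 (write(1)): arr=[1 _ _ _ _] head=0 tail=1 count=1
After op 2 (write(9)): arr=[1 9 _ _ _] head=0 tail=2 count=2
After op 3 (read()): arr=[1 9 _ _ _] head=1 tail=2 count=1
After op 4 (read()): arr=[1 9 _ _ _] head=2 tail=2 count=0
After op 5 (write(11)): arr=[1 9 11 _ _] head=2 tail=3 count=1
After op 6 (read()): arr=[1 9 11 _ _] head=3 tail=3 count=0
After op 7 (write(14)): arr=[1 9 11 14 _] head=3 tail=4 count=1
After op 8 (read()): arr=[1 9 11 14 _] head=4 tail=4 count=0
After op 9 (write(13)): arr=[1 9 11 14 13] head=4 tail=0 count=1
After op 10 (write(12)): arr=[12 9 11 14 13] head=4 tail=1 count=2
After op 11 (read()): arr=[12 9 11 14 13] head=0 tail=1 count=1
After op 12 (read()): arr=[12 9 11 14 13] head=1 tail=1 count=0

Answer: none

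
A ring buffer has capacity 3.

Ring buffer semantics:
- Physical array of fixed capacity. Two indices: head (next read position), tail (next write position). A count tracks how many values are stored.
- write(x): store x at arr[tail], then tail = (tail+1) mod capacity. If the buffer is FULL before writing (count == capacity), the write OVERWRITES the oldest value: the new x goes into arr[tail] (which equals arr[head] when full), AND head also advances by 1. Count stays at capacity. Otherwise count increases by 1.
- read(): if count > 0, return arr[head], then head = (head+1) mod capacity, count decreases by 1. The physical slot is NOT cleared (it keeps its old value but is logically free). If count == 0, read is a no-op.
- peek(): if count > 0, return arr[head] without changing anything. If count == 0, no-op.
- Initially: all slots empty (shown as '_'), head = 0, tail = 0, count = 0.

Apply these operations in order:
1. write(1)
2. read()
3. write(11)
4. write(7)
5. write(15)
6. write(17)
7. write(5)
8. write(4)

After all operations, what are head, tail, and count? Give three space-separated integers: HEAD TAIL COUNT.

After op 1 (write(1)): arr=[1 _ _] head=0 tail=1 count=1
After op 2 (read()): arr=[1 _ _] head=1 tail=1 count=0
After op 3 (write(11)): arr=[1 11 _] head=1 tail=2 count=1
After op 4 (write(7)): arr=[1 11 7] head=1 tail=0 count=2
After op 5 (write(15)): arr=[15 11 7] head=1 tail=1 count=3
After op 6 (write(17)): arr=[15 17 7] head=2 tail=2 count=3
After op 7 (write(5)): arr=[15 17 5] head=0 tail=0 count=3
After op 8 (write(4)): arr=[4 17 5] head=1 tail=1 count=3

Answer: 1 1 3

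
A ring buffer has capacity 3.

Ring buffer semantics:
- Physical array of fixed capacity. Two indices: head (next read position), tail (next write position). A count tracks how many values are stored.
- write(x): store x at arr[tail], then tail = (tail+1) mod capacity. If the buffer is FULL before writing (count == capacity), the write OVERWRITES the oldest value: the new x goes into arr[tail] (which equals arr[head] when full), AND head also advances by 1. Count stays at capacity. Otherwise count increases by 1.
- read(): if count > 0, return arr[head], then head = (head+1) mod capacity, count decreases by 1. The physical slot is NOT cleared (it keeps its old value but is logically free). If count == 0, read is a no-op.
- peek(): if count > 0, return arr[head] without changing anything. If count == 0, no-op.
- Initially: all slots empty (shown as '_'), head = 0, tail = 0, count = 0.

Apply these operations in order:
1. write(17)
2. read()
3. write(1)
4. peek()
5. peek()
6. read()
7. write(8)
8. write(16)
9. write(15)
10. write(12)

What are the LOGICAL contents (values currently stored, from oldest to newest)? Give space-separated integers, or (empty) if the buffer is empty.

Answer: 16 15 12

Derivation:
After op 1 (write(17)): arr=[17 _ _] head=0 tail=1 count=1
After op 2 (read()): arr=[17 _ _] head=1 tail=1 count=0
After op 3 (write(1)): arr=[17 1 _] head=1 tail=2 count=1
After op 4 (peek()): arr=[17 1 _] head=1 tail=2 count=1
After op 5 (peek()): arr=[17 1 _] head=1 tail=2 count=1
After op 6 (read()): arr=[17 1 _] head=2 tail=2 count=0
After op 7 (write(8)): arr=[17 1 8] head=2 tail=0 count=1
After op 8 (write(16)): arr=[16 1 8] head=2 tail=1 count=2
After op 9 (write(15)): arr=[16 15 8] head=2 tail=2 count=3
After op 10 (write(12)): arr=[16 15 12] head=0 tail=0 count=3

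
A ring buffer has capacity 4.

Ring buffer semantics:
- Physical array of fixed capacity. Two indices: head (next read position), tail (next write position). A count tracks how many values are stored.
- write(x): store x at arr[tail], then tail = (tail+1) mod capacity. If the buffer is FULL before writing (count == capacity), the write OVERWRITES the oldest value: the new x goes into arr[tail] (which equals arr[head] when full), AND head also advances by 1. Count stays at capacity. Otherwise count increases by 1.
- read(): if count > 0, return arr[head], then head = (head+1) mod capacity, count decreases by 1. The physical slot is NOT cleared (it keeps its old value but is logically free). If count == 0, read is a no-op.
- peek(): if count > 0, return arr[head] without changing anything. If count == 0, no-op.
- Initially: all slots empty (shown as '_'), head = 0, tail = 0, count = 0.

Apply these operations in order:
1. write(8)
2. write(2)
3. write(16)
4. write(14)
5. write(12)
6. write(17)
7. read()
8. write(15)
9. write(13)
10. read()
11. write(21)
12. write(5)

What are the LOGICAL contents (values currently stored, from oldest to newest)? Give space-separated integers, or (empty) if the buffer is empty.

After op 1 (write(8)): arr=[8 _ _ _] head=0 tail=1 count=1
After op 2 (write(2)): arr=[8 2 _ _] head=0 tail=2 count=2
After op 3 (write(16)): arr=[8 2 16 _] head=0 tail=3 count=3
After op 4 (write(14)): arr=[8 2 16 14] head=0 tail=0 count=4
After op 5 (write(12)): arr=[12 2 16 14] head=1 tail=1 count=4
After op 6 (write(17)): arr=[12 17 16 14] head=2 tail=2 count=4
After op 7 (read()): arr=[12 17 16 14] head=3 tail=2 count=3
After op 8 (write(15)): arr=[12 17 15 14] head=3 tail=3 count=4
After op 9 (write(13)): arr=[12 17 15 13] head=0 tail=0 count=4
After op 10 (read()): arr=[12 17 15 13] head=1 tail=0 count=3
After op 11 (write(21)): arr=[21 17 15 13] head=1 tail=1 count=4
After op 12 (write(5)): arr=[21 5 15 13] head=2 tail=2 count=4

Answer: 15 13 21 5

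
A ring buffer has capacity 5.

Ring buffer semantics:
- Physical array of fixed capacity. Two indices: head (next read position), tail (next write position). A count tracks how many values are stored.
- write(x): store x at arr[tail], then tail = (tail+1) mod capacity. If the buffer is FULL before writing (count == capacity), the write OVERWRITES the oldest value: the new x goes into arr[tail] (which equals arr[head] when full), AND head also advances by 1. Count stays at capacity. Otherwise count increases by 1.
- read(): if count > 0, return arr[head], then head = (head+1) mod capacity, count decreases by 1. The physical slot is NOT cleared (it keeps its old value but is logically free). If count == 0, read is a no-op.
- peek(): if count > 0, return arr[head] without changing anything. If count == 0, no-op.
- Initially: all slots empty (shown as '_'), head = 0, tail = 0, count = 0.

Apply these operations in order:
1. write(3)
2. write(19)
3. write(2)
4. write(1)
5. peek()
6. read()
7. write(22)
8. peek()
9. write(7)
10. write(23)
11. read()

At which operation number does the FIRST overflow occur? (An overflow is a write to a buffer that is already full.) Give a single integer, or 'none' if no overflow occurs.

After op 1 (write(3)): arr=[3 _ _ _ _] head=0 tail=1 count=1
After op 2 (write(19)): arr=[3 19 _ _ _] head=0 tail=2 count=2
After op 3 (write(2)): arr=[3 19 2 _ _] head=0 tail=3 count=3
After op 4 (write(1)): arr=[3 19 2 1 _] head=0 tail=4 count=4
After op 5 (peek()): arr=[3 19 2 1 _] head=0 tail=4 count=4
After op 6 (read()): arr=[3 19 2 1 _] head=1 tail=4 count=3
After op 7 (write(22)): arr=[3 19 2 1 22] head=1 tail=0 count=4
After op 8 (peek()): arr=[3 19 2 1 22] head=1 tail=0 count=4
After op 9 (write(7)): arr=[7 19 2 1 22] head=1 tail=1 count=5
After op 10 (write(23)): arr=[7 23 2 1 22] head=2 tail=2 count=5
After op 11 (read()): arr=[7 23 2 1 22] head=3 tail=2 count=4

Answer: 10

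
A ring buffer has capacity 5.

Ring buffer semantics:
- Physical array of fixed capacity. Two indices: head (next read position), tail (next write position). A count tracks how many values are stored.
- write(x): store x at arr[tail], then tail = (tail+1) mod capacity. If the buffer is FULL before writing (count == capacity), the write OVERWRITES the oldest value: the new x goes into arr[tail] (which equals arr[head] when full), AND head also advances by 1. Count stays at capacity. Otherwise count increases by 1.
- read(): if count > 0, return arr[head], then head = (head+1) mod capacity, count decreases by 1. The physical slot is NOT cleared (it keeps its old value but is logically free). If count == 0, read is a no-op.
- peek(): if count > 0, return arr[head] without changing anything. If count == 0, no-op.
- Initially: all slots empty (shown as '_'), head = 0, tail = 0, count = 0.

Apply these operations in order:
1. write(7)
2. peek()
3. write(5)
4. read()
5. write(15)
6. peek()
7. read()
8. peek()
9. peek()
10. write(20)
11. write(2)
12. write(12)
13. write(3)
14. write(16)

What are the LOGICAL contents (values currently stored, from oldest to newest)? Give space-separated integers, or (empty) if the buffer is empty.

Answer: 20 2 12 3 16

Derivation:
After op 1 (write(7)): arr=[7 _ _ _ _] head=0 tail=1 count=1
After op 2 (peek()): arr=[7 _ _ _ _] head=0 tail=1 count=1
After op 3 (write(5)): arr=[7 5 _ _ _] head=0 tail=2 count=2
After op 4 (read()): arr=[7 5 _ _ _] head=1 tail=2 count=1
After op 5 (write(15)): arr=[7 5 15 _ _] head=1 tail=3 count=2
After op 6 (peek()): arr=[7 5 15 _ _] head=1 tail=3 count=2
After op 7 (read()): arr=[7 5 15 _ _] head=2 tail=3 count=1
After op 8 (peek()): arr=[7 5 15 _ _] head=2 tail=3 count=1
After op 9 (peek()): arr=[7 5 15 _ _] head=2 tail=3 count=1
After op 10 (write(20)): arr=[7 5 15 20 _] head=2 tail=4 count=2
After op 11 (write(2)): arr=[7 5 15 20 2] head=2 tail=0 count=3
After op 12 (write(12)): arr=[12 5 15 20 2] head=2 tail=1 count=4
After op 13 (write(3)): arr=[12 3 15 20 2] head=2 tail=2 count=5
After op 14 (write(16)): arr=[12 3 16 20 2] head=3 tail=3 count=5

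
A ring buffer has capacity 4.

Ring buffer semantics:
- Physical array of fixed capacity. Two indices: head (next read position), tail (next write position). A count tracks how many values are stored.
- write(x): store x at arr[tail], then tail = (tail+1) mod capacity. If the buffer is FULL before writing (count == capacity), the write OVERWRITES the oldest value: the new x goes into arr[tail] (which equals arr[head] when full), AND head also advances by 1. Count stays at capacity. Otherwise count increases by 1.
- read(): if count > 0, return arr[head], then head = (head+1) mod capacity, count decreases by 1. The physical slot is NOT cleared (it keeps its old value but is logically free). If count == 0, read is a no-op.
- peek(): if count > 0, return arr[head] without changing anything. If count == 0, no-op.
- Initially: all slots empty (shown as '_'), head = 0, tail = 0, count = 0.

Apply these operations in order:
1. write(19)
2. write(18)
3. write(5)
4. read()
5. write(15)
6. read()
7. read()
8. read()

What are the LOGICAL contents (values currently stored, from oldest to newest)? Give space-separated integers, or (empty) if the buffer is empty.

After op 1 (write(19)): arr=[19 _ _ _] head=0 tail=1 count=1
After op 2 (write(18)): arr=[19 18 _ _] head=0 tail=2 count=2
After op 3 (write(5)): arr=[19 18 5 _] head=0 tail=3 count=3
After op 4 (read()): arr=[19 18 5 _] head=1 tail=3 count=2
After op 5 (write(15)): arr=[19 18 5 15] head=1 tail=0 count=3
After op 6 (read()): arr=[19 18 5 15] head=2 tail=0 count=2
After op 7 (read()): arr=[19 18 5 15] head=3 tail=0 count=1
After op 8 (read()): arr=[19 18 5 15] head=0 tail=0 count=0

Answer: (empty)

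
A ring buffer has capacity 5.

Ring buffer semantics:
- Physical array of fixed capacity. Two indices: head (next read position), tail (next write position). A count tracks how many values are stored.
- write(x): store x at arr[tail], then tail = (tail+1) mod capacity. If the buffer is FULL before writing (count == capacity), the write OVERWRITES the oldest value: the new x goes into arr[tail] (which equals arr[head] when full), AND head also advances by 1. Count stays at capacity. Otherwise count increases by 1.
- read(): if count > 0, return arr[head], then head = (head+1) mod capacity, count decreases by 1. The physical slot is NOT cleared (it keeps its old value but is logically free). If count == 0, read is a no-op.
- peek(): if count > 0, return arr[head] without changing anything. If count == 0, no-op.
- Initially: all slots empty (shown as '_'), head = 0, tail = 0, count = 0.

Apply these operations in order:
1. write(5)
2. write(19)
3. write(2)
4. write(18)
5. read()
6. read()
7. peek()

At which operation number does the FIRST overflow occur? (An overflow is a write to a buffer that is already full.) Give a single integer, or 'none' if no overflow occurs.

After op 1 (write(5)): arr=[5 _ _ _ _] head=0 tail=1 count=1
After op 2 (write(19)): arr=[5 19 _ _ _] head=0 tail=2 count=2
After op 3 (write(2)): arr=[5 19 2 _ _] head=0 tail=3 count=3
After op 4 (write(18)): arr=[5 19 2 18 _] head=0 tail=4 count=4
After op 5 (read()): arr=[5 19 2 18 _] head=1 tail=4 count=3
After op 6 (read()): arr=[5 19 2 18 _] head=2 tail=4 count=2
After op 7 (peek()): arr=[5 19 2 18 _] head=2 tail=4 count=2

Answer: none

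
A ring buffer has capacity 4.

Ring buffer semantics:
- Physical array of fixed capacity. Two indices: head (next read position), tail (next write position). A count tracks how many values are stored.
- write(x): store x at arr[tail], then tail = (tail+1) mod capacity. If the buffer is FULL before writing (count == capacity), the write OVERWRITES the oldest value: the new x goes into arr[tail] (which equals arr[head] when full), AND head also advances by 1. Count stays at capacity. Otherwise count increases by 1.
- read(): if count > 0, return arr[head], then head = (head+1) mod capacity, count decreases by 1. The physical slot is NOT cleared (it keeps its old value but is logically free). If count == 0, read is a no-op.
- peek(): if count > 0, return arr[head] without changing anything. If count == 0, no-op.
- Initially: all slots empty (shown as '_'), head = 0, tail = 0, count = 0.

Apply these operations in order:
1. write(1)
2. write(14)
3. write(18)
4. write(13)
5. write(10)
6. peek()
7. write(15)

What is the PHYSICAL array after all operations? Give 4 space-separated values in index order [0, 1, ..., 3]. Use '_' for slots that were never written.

After op 1 (write(1)): arr=[1 _ _ _] head=0 tail=1 count=1
After op 2 (write(14)): arr=[1 14 _ _] head=0 tail=2 count=2
After op 3 (write(18)): arr=[1 14 18 _] head=0 tail=3 count=3
After op 4 (write(13)): arr=[1 14 18 13] head=0 tail=0 count=4
After op 5 (write(10)): arr=[10 14 18 13] head=1 tail=1 count=4
After op 6 (peek()): arr=[10 14 18 13] head=1 tail=1 count=4
After op 7 (write(15)): arr=[10 15 18 13] head=2 tail=2 count=4

Answer: 10 15 18 13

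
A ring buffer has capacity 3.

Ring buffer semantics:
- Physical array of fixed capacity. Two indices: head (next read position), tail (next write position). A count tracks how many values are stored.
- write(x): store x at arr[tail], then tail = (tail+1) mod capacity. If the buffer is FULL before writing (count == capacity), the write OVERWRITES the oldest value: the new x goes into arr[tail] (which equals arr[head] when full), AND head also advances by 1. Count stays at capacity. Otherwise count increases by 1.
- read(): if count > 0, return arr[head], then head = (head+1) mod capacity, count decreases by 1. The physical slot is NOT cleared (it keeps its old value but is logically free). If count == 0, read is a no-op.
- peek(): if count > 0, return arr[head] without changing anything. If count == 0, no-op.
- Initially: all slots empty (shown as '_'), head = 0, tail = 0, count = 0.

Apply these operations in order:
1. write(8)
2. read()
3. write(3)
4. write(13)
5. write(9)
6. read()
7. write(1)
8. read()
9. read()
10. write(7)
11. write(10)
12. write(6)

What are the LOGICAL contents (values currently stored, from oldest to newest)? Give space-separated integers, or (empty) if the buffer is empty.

After op 1 (write(8)): arr=[8 _ _] head=0 tail=1 count=1
After op 2 (read()): arr=[8 _ _] head=1 tail=1 count=0
After op 3 (write(3)): arr=[8 3 _] head=1 tail=2 count=1
After op 4 (write(13)): arr=[8 3 13] head=1 tail=0 count=2
After op 5 (write(9)): arr=[9 3 13] head=1 tail=1 count=3
After op 6 (read()): arr=[9 3 13] head=2 tail=1 count=2
After op 7 (write(1)): arr=[9 1 13] head=2 tail=2 count=3
After op 8 (read()): arr=[9 1 13] head=0 tail=2 count=2
After op 9 (read()): arr=[9 1 13] head=1 tail=2 count=1
After op 10 (write(7)): arr=[9 1 7] head=1 tail=0 count=2
After op 11 (write(10)): arr=[10 1 7] head=1 tail=1 count=3
After op 12 (write(6)): arr=[10 6 7] head=2 tail=2 count=3

Answer: 7 10 6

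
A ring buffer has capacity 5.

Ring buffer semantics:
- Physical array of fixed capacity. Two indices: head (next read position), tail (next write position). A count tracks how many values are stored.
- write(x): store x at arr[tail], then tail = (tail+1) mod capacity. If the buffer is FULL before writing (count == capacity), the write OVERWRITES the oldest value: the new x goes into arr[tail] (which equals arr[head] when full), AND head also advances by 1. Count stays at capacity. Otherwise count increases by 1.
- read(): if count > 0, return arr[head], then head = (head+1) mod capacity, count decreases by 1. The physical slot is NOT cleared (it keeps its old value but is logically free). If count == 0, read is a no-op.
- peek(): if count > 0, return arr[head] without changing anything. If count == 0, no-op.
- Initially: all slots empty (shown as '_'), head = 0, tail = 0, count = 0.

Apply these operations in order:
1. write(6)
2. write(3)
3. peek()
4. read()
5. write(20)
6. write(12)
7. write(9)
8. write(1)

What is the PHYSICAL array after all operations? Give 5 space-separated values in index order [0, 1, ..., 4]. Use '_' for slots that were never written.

After op 1 (write(6)): arr=[6 _ _ _ _] head=0 tail=1 count=1
After op 2 (write(3)): arr=[6 3 _ _ _] head=0 tail=2 count=2
After op 3 (peek()): arr=[6 3 _ _ _] head=0 tail=2 count=2
After op 4 (read()): arr=[6 3 _ _ _] head=1 tail=2 count=1
After op 5 (write(20)): arr=[6 3 20 _ _] head=1 tail=3 count=2
After op 6 (write(12)): arr=[6 3 20 12 _] head=1 tail=4 count=3
After op 7 (write(9)): arr=[6 3 20 12 9] head=1 tail=0 count=4
After op 8 (write(1)): arr=[1 3 20 12 9] head=1 tail=1 count=5

Answer: 1 3 20 12 9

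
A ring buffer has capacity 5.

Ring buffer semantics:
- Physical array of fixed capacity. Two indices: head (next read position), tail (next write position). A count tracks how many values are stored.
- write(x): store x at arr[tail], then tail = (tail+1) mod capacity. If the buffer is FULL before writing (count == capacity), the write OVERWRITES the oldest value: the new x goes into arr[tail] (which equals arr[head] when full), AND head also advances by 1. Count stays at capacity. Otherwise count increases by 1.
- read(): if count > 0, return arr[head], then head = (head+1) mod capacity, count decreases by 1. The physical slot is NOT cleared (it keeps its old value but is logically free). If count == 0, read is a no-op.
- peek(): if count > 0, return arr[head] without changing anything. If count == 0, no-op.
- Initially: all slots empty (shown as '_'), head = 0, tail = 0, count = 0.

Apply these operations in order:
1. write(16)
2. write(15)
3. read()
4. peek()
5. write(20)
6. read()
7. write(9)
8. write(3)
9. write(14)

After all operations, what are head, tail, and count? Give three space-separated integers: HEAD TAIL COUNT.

Answer: 2 1 4

Derivation:
After op 1 (write(16)): arr=[16 _ _ _ _] head=0 tail=1 count=1
After op 2 (write(15)): arr=[16 15 _ _ _] head=0 tail=2 count=2
After op 3 (read()): arr=[16 15 _ _ _] head=1 tail=2 count=1
After op 4 (peek()): arr=[16 15 _ _ _] head=1 tail=2 count=1
After op 5 (write(20)): arr=[16 15 20 _ _] head=1 tail=3 count=2
After op 6 (read()): arr=[16 15 20 _ _] head=2 tail=3 count=1
After op 7 (write(9)): arr=[16 15 20 9 _] head=2 tail=4 count=2
After op 8 (write(3)): arr=[16 15 20 9 3] head=2 tail=0 count=3
After op 9 (write(14)): arr=[14 15 20 9 3] head=2 tail=1 count=4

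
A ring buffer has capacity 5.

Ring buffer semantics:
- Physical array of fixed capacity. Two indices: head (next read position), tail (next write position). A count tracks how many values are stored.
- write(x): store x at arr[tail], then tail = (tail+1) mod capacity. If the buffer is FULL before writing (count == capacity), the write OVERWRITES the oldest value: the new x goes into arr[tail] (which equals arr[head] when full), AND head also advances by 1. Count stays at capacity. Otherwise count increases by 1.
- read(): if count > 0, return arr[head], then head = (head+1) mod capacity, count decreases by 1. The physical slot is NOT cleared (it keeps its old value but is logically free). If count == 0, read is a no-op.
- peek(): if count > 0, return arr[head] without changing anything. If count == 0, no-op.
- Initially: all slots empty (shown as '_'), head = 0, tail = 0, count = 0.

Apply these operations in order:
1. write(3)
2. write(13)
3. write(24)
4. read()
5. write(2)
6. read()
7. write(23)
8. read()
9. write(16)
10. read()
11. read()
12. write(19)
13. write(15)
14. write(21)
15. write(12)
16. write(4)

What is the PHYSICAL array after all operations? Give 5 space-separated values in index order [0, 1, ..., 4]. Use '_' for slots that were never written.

After op 1 (write(3)): arr=[3 _ _ _ _] head=0 tail=1 count=1
After op 2 (write(13)): arr=[3 13 _ _ _] head=0 tail=2 count=2
After op 3 (write(24)): arr=[3 13 24 _ _] head=0 tail=3 count=3
After op 4 (read()): arr=[3 13 24 _ _] head=1 tail=3 count=2
After op 5 (write(2)): arr=[3 13 24 2 _] head=1 tail=4 count=3
After op 6 (read()): arr=[3 13 24 2 _] head=2 tail=4 count=2
After op 7 (write(23)): arr=[3 13 24 2 23] head=2 tail=0 count=3
After op 8 (read()): arr=[3 13 24 2 23] head=3 tail=0 count=2
After op 9 (write(16)): arr=[16 13 24 2 23] head=3 tail=1 count=3
After op 10 (read()): arr=[16 13 24 2 23] head=4 tail=1 count=2
After op 11 (read()): arr=[16 13 24 2 23] head=0 tail=1 count=1
After op 12 (write(19)): arr=[16 19 24 2 23] head=0 tail=2 count=2
After op 13 (write(15)): arr=[16 19 15 2 23] head=0 tail=3 count=3
After op 14 (write(21)): arr=[16 19 15 21 23] head=0 tail=4 count=4
After op 15 (write(12)): arr=[16 19 15 21 12] head=0 tail=0 count=5
After op 16 (write(4)): arr=[4 19 15 21 12] head=1 tail=1 count=5

Answer: 4 19 15 21 12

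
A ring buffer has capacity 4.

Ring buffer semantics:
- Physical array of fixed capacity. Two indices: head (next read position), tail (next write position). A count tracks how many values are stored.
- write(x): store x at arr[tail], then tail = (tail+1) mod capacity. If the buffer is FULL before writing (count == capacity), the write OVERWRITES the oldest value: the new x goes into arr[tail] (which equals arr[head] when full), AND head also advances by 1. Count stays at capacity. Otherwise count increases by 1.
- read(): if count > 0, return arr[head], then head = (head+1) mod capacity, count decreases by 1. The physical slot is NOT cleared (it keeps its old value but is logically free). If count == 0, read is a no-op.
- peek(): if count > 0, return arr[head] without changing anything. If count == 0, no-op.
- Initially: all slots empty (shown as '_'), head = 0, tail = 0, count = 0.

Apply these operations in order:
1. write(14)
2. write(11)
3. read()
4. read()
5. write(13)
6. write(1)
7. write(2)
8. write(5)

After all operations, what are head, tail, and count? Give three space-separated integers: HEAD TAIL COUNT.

Answer: 2 2 4

Derivation:
After op 1 (write(14)): arr=[14 _ _ _] head=0 tail=1 count=1
After op 2 (write(11)): arr=[14 11 _ _] head=0 tail=2 count=2
After op 3 (read()): arr=[14 11 _ _] head=1 tail=2 count=1
After op 4 (read()): arr=[14 11 _ _] head=2 tail=2 count=0
After op 5 (write(13)): arr=[14 11 13 _] head=2 tail=3 count=1
After op 6 (write(1)): arr=[14 11 13 1] head=2 tail=0 count=2
After op 7 (write(2)): arr=[2 11 13 1] head=2 tail=1 count=3
After op 8 (write(5)): arr=[2 5 13 1] head=2 tail=2 count=4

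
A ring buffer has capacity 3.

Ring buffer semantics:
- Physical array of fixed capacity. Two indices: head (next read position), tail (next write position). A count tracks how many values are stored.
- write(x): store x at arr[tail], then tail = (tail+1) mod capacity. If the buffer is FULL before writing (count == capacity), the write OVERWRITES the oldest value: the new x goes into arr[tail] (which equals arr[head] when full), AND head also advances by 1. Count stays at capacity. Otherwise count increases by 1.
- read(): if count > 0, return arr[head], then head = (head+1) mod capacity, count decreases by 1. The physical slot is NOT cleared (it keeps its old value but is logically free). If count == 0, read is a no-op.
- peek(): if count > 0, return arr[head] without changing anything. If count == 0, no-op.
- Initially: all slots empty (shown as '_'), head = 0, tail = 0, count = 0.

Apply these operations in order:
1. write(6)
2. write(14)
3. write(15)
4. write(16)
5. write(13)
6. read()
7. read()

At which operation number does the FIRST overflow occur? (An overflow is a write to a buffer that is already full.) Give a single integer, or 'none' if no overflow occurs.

Answer: 4

Derivation:
After op 1 (write(6)): arr=[6 _ _] head=0 tail=1 count=1
After op 2 (write(14)): arr=[6 14 _] head=0 tail=2 count=2
After op 3 (write(15)): arr=[6 14 15] head=0 tail=0 count=3
After op 4 (write(16)): arr=[16 14 15] head=1 tail=1 count=3
After op 5 (write(13)): arr=[16 13 15] head=2 tail=2 count=3
After op 6 (read()): arr=[16 13 15] head=0 tail=2 count=2
After op 7 (read()): arr=[16 13 15] head=1 tail=2 count=1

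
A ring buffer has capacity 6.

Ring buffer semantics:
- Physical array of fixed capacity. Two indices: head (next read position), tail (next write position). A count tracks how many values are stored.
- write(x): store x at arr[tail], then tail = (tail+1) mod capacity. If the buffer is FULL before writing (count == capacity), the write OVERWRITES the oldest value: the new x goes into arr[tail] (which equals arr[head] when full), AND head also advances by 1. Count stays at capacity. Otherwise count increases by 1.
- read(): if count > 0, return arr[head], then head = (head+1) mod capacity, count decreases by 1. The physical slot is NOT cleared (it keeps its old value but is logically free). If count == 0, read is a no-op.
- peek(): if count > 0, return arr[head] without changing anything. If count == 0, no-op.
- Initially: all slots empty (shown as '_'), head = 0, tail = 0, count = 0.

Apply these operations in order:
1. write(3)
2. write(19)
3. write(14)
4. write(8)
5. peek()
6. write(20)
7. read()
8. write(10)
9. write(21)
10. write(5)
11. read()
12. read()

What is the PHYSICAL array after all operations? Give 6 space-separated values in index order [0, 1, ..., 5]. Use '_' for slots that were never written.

After op 1 (write(3)): arr=[3 _ _ _ _ _] head=0 tail=1 count=1
After op 2 (write(19)): arr=[3 19 _ _ _ _] head=0 tail=2 count=2
After op 3 (write(14)): arr=[3 19 14 _ _ _] head=0 tail=3 count=3
After op 4 (write(8)): arr=[3 19 14 8 _ _] head=0 tail=4 count=4
After op 5 (peek()): arr=[3 19 14 8 _ _] head=0 tail=4 count=4
After op 6 (write(20)): arr=[3 19 14 8 20 _] head=0 tail=5 count=5
After op 7 (read()): arr=[3 19 14 8 20 _] head=1 tail=5 count=4
After op 8 (write(10)): arr=[3 19 14 8 20 10] head=1 tail=0 count=5
After op 9 (write(21)): arr=[21 19 14 8 20 10] head=1 tail=1 count=6
After op 10 (write(5)): arr=[21 5 14 8 20 10] head=2 tail=2 count=6
After op 11 (read()): arr=[21 5 14 8 20 10] head=3 tail=2 count=5
After op 12 (read()): arr=[21 5 14 8 20 10] head=4 tail=2 count=4

Answer: 21 5 14 8 20 10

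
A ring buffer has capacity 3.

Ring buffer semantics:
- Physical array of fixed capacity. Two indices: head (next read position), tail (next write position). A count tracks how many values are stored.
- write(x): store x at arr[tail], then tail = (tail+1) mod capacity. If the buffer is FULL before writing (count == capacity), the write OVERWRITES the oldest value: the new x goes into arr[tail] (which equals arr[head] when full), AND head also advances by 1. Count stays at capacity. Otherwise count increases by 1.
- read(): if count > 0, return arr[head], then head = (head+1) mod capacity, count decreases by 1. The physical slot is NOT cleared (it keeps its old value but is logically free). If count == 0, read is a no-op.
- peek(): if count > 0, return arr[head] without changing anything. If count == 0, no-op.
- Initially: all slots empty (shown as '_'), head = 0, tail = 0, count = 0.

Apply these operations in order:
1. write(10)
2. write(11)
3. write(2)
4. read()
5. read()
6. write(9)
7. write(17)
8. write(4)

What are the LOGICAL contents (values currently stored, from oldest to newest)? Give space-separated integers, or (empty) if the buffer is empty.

After op 1 (write(10)): arr=[10 _ _] head=0 tail=1 count=1
After op 2 (write(11)): arr=[10 11 _] head=0 tail=2 count=2
After op 3 (write(2)): arr=[10 11 2] head=0 tail=0 count=3
After op 4 (read()): arr=[10 11 2] head=1 tail=0 count=2
After op 5 (read()): arr=[10 11 2] head=2 tail=0 count=1
After op 6 (write(9)): arr=[9 11 2] head=2 tail=1 count=2
After op 7 (write(17)): arr=[9 17 2] head=2 tail=2 count=3
After op 8 (write(4)): arr=[9 17 4] head=0 tail=0 count=3

Answer: 9 17 4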